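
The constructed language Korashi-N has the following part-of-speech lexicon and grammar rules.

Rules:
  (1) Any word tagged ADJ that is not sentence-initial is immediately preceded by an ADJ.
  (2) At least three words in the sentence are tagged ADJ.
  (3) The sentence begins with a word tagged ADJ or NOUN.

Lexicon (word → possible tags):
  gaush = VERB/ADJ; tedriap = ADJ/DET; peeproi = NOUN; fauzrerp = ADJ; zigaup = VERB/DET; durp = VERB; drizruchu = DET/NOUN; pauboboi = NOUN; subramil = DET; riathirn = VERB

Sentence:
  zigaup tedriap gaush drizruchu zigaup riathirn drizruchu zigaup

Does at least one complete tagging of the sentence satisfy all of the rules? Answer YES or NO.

NO

Candidates per position — 1:zigaup {VERB,DET}; 2:tedriap {ADJ,DET}; 3:gaush {VERB,ADJ}; 4:drizruchu {DET,NOUN}; 5:zigaup {VERB,DET}; 6:riathirn {VERB}; 7:drizruchu {DET,NOUN}; 8:zigaup {VERB,DET}.
Rule 2 cannot be satisfied by any choice of tags from the lexicon.
So there is no consistent tagging.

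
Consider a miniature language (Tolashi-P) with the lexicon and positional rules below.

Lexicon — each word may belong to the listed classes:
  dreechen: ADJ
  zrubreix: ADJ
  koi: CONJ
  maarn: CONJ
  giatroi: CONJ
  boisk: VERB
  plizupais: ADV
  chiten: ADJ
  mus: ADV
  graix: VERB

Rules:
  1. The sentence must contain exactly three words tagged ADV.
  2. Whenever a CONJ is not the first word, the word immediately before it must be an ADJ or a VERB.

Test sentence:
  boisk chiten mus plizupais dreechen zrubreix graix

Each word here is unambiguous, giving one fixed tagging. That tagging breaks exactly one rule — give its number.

Fixed tagging: VERB ADJ ADV ADV ADJ ADJ VERB.
Checking each rule: R1 ✗, R2 ✓.
Only rule 1 fails.

1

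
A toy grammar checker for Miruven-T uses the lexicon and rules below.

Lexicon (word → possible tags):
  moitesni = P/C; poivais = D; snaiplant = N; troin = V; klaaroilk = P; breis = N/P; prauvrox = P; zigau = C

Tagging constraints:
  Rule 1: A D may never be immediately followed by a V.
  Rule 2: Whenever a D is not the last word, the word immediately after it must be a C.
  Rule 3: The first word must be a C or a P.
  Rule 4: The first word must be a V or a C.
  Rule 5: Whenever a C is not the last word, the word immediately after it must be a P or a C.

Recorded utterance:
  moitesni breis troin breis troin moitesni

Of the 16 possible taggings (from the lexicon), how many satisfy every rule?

Candidates per position — 1:moitesni {P,C}; 2:breis {N,P}; 3:troin {V}; 4:breis {N,P}; 5:troin {V}; 6:moitesni {P,C}.
There are 16 candidate sequences in total.
The sequences that satisfy every rule: C P V N V P; C P V N V C; C P V P V P; C P V P V C.
Count = 4.

4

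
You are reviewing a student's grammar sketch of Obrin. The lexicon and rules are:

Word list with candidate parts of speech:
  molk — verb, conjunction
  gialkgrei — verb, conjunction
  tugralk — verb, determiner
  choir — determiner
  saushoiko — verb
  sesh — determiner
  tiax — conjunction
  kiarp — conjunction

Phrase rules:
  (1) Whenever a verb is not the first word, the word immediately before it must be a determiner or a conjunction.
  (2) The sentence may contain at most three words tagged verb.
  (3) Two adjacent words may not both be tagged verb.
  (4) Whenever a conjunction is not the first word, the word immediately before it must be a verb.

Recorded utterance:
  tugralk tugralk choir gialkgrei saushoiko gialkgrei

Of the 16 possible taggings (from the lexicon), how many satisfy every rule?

0

Candidates per position — 1:tugralk {verb,determiner}; 2:tugralk {verb,determiner}; 3:choir {determiner}; 4:gialkgrei {verb,conjunction}; 5:saushoiko {verb}; 6:gialkgrei {verb,conjunction}.
There are 16 candidate sequences in total.
Every candidate sequence violates at least one rule; no consistent tagging exists.
Count = 0.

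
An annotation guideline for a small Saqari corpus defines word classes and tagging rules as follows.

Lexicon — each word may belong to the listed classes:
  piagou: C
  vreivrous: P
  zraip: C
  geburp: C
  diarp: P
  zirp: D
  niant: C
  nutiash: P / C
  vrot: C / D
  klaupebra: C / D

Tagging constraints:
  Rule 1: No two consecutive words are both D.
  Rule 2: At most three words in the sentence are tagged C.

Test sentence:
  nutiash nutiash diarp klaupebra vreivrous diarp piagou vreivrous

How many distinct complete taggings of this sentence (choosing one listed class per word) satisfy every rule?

Candidates per position — 1:nutiash {P,C}; 2:nutiash {P,C}; 3:diarp {P}; 4:klaupebra {C,D}; 5:vreivrous {P}; 6:diarp {P}; 7:piagou {C}; 8:vreivrous {P}.
There are 8 candidate sequences in total.
Checking each against the rules leaves 7 sequences.
Count = 7.

7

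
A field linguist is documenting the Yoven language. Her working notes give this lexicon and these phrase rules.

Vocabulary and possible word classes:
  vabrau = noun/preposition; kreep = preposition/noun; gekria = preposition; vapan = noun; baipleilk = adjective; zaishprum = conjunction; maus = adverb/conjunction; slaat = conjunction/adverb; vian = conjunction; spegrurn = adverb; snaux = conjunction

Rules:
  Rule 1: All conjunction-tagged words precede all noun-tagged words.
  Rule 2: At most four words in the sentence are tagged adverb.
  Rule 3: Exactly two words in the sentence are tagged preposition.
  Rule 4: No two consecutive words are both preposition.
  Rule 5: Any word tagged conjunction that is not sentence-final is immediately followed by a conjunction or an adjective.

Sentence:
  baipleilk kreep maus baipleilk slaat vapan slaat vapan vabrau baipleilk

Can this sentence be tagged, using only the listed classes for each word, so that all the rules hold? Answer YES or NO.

Candidates per position — 1:baipleilk {adjective}; 2:kreep {preposition,noun}; 3:maus {adverb,conjunction}; 4:baipleilk {adjective}; 5:slaat {conjunction,adverb}; 6:vapan {noun}; 7:slaat {conjunction,adverb}; 8:vapan {noun}; 9:vabrau {noun,preposition}; 10:baipleilk {adjective}.
One satisfying assignment: adjective preposition adverb adjective adverb noun adverb noun preposition adjective.
Verifying each rule — rule 1 ok; rule 2 ok; rule 3 ok; rule 4 ok; rule 5 ok.

YES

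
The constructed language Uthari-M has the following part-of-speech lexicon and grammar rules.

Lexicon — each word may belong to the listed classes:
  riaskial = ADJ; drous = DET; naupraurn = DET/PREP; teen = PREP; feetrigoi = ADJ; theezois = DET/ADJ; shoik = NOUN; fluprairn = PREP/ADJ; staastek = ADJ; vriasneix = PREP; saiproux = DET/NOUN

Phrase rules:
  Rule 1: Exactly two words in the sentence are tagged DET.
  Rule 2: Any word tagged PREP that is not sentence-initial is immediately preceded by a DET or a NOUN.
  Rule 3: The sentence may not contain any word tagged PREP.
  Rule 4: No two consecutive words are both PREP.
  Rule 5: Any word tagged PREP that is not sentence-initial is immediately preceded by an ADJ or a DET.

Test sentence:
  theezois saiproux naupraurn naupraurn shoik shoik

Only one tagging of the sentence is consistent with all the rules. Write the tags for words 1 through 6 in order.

ADJ NOUN DET DET NOUN NOUN

Candidates per position — 1:theezois {DET,ADJ}; 2:saiproux {DET,NOUN}; 3:naupraurn {DET,PREP}; 4:naupraurn {DET,PREP}; 5:shoik {NOUN}; 6:shoik {NOUN}.
Word 3 cannot be PREP — rule 3 would then fail for every completion. It is DET.
Word 4 cannot be PREP — rule 3 would then fail for every completion. It is DET.
Word 1 cannot be DET — rule 1 would then fail for every completion. It is ADJ.
Word 2 cannot be DET — rule 1 would then fail for every completion. It is NOUN.
So the tagging must be: ADJ NOUN DET DET NOUN NOUN.
Verifying each rule — rule 1 ✓; rule 2 ✓; rule 3 ✓; rule 4 ✓; rule 5 ✓.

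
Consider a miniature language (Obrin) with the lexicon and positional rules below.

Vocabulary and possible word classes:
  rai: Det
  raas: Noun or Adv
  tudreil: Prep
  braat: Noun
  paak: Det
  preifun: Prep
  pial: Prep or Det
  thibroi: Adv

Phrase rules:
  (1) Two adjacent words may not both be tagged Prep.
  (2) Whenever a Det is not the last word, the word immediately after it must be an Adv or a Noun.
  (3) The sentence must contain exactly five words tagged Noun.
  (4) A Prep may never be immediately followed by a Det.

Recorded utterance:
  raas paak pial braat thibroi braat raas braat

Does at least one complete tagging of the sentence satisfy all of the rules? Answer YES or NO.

Candidates per position — 1:raas {Noun,Adv}; 2:paak {Det}; 3:pial {Prep,Det}; 4:braat {Noun}; 5:thibroi {Adv}; 6:braat {Noun}; 7:raas {Noun,Adv}; 8:braat {Noun}.
Rule 2 cannot be satisfied by any choice of tags from the lexicon.
So there is no consistent tagging.

NO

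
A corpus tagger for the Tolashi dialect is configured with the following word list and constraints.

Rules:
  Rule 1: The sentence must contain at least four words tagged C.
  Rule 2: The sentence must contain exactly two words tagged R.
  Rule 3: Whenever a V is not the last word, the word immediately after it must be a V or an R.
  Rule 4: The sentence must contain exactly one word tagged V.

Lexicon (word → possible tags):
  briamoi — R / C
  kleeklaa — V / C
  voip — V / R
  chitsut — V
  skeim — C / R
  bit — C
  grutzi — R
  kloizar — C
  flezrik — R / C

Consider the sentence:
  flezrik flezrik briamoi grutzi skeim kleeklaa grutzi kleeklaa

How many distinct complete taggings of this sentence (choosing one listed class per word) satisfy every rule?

2

Candidates per position — 1:flezrik {R,C}; 2:flezrik {R,C}; 3:briamoi {R,C}; 4:grutzi {R}; 5:skeim {C,R}; 6:kleeklaa {V,C}; 7:grutzi {R}; 8:kleeklaa {V,C}.
There are 64 candidate sequences in total.
The sequences that satisfy every rule: C C C R C V R C; C C C R C C R V.
Count = 2.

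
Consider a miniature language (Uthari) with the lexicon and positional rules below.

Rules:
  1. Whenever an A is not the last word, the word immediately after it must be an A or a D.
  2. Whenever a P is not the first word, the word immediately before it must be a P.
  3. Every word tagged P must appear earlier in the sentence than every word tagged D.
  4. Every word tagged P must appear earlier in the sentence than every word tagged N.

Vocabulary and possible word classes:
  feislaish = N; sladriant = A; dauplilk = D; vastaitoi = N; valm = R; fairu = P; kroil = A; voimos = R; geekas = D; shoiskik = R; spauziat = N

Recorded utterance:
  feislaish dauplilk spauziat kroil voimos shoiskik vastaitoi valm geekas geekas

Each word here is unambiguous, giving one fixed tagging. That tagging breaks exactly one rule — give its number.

Fixed tagging: N D N A R R N R D D.
Applying the rules: R1 fail, R2 pass, R3 pass, R4 pass.
Only rule 1 fails.

1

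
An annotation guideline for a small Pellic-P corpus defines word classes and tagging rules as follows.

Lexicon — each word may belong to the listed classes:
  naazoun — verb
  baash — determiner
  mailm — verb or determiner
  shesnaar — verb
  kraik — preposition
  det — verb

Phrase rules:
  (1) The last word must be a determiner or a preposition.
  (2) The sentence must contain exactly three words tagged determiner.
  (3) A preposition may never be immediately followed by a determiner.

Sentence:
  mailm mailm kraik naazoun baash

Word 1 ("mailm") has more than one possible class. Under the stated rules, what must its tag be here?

determiner

Candidates per position — 1:mailm {verb,determiner}; 2:mailm {verb,determiner}; 3:kraik {preposition}; 4:naazoun {verb}; 5:baash {determiner}.
At position 1, choosing verb makes rule 2 impossible to satisfy; hence determiner.
At position 2, choosing verb makes rule 2 impossible to satisfy; hence determiner.
That leaves exactly one tagging: determiner determiner preposition verb determiner.
Verifying each rule — rule 1 holds; rule 2 holds; rule 3 holds.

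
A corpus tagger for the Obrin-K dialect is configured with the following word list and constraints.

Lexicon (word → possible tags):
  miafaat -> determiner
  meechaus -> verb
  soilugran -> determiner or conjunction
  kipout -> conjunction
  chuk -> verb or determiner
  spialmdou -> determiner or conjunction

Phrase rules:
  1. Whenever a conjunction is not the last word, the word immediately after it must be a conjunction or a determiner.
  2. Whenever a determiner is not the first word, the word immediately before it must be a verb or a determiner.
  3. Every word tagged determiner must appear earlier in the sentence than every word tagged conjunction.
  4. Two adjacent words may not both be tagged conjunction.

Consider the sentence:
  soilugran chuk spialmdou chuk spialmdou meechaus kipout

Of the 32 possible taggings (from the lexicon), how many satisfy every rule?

Candidates per position — 1:soilugran {determiner,conjunction}; 2:chuk {verb,determiner}; 3:spialmdou {determiner,conjunction}; 4:chuk {verb,determiner}; 5:spialmdou {determiner,conjunction}; 6:meechaus {verb}; 7:kipout {conjunction}.
There are 32 candidate sequences in total.
The sequences that satisfy every rule: determiner verb determiner verb determiner verb conjunction; determiner verb determiner determiner determiner verb conjunction; determiner determiner determiner verb determiner verb conjunction; determiner determiner determiner determiner determiner verb conjunction.
Count = 4.

4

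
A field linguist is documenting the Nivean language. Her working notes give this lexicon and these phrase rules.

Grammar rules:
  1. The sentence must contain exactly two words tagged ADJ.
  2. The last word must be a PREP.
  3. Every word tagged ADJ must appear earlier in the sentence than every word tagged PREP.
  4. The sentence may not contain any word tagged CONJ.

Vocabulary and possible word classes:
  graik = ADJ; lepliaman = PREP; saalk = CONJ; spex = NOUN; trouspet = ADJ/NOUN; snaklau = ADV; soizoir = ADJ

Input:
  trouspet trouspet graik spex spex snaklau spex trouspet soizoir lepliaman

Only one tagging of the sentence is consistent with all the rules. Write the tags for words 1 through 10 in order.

NOUN NOUN ADJ NOUN NOUN ADV NOUN NOUN ADJ PREP

Candidates per position — 1:trouspet {ADJ,NOUN}; 2:trouspet {ADJ,NOUN}; 3:graik {ADJ}; 4:spex {NOUN}; 5:spex {NOUN}; 6:snaklau {ADV}; 7:spex {NOUN}; 8:trouspet {ADJ,NOUN}; 9:soizoir {ADJ}; 10:lepliaman {PREP}.
Word 1 cannot be ADJ — rule 1 would then fail for every completion. It is NOUN.
Word 2 cannot be ADJ — rule 1 would then fail for every completion. It is NOUN.
Word 8 cannot be ADJ — rule 1 would then fail for every completion. It is NOUN.
That leaves exactly one tagging: NOUN NOUN ADJ NOUN NOUN ADV NOUN NOUN ADJ PREP.
Check: rule 1 ok; rule 2 ok; rule 3 ok; rule 4 ok.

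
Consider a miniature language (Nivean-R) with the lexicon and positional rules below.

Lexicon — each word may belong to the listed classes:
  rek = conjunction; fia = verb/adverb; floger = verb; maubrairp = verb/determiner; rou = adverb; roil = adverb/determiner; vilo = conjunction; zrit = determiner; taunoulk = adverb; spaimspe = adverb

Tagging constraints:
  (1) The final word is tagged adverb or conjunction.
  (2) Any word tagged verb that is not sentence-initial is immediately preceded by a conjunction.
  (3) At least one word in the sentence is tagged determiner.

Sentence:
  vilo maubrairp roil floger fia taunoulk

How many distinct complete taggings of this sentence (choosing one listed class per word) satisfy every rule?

Candidates per position — 1:vilo {conjunction}; 2:maubrairp {verb,determiner}; 3:roil {adverb,determiner}; 4:floger {verb}; 5:fia {verb,adverb}; 6:taunoulk {adverb}.
There are 8 candidate sequences in total.
Rule 2 cannot be satisfied by any choice of tags from the lexicon.
So there is no consistent tagging.
Count = 0.

0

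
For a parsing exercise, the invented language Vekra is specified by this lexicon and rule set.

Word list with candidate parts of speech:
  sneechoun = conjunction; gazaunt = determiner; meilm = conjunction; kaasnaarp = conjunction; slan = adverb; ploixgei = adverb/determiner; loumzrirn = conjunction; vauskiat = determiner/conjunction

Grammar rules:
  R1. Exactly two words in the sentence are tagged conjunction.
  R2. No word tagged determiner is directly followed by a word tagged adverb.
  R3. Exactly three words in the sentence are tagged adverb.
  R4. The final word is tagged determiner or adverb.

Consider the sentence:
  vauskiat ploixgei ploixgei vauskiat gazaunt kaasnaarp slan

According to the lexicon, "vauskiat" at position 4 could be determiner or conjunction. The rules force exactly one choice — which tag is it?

determiner

Candidates per position — 1:vauskiat {determiner,conjunction}; 2:ploixgei {adverb,determiner}; 3:ploixgei {adverb,determiner}; 4:vauskiat {determiner,conjunction}; 5:gazaunt {determiner}; 6:kaasnaarp {conjunction}; 7:slan {adverb}.
At position 2, choosing determiner makes rule 3 impossible to satisfy; hence adverb.
At position 3, choosing determiner makes rule 3 impossible to satisfy; hence adverb.
At position 1, choosing determiner makes rule 2 impossible to satisfy; hence conjunction.
At position 4, choosing conjunction makes rule 1 impossible to satisfy; hence determiner.
The only consistent sequence is: conjunction adverb adverb determiner determiner conjunction adverb.
Checking: rule 1 holds; rule 2 holds; rule 3 holds; rule 4 holds.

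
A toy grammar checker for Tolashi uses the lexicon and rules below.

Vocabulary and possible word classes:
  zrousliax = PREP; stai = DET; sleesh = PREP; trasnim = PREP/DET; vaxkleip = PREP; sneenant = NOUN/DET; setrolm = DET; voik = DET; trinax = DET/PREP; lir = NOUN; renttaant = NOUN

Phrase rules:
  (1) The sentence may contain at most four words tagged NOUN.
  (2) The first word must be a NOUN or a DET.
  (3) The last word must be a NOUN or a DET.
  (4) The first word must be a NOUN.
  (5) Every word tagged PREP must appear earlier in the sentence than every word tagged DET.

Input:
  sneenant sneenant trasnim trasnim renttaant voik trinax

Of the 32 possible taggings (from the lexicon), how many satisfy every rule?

Candidates per position — 1:sneenant {NOUN,DET}; 2:sneenant {NOUN,DET}; 3:trasnim {PREP,DET}; 4:trasnim {PREP,DET}; 5:renttaant {NOUN}; 6:voik {DET}; 7:trinax {DET,PREP}.
There are 32 candidate sequences in total.
The sequences that satisfy every rule: NOUN NOUN PREP PREP NOUN DET DET; NOUN NOUN PREP DET NOUN DET DET; NOUN NOUN DET DET NOUN DET DET; NOUN DET DET DET NOUN DET DET.
Count = 4.

4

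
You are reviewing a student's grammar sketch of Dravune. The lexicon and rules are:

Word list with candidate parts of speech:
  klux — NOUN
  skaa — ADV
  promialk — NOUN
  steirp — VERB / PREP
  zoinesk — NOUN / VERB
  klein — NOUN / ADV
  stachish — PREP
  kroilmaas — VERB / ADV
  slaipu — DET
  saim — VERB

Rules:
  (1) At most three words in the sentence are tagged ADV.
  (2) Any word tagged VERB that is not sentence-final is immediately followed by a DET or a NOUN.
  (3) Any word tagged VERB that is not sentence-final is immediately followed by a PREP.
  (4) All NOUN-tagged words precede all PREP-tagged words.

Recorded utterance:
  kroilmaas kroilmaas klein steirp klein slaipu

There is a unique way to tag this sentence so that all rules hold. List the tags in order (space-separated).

Candidates per position — 1:kroilmaas {VERB,ADV}; 2:kroilmaas {VERB,ADV}; 3:klein {NOUN,ADV}; 4:steirp {VERB,PREP}; 5:klein {NOUN,ADV}; 6:slaipu {DET}.
Position 1: tagging it VERB would leave rule 2 unsatisfiable, so it must be ADV.
Position 2: tagging it VERB would leave rule 3 unsatisfiable, so it must be ADV.
Position 4: tagging it VERB would leave rule 3 unsatisfiable, so it must be PREP.
Position 5: tagging it NOUN would leave rule 4 unsatisfiable, so it must be ADV.
Position 3: tagging it ADV would leave rule 1 unsatisfiable, so it must be NOUN.
So the tagging must be: ADV ADV NOUN PREP ADV DET.
Check: rule 1 ok; rule 2 ok; rule 3 ok; rule 4 ok.

ADV ADV NOUN PREP ADV DET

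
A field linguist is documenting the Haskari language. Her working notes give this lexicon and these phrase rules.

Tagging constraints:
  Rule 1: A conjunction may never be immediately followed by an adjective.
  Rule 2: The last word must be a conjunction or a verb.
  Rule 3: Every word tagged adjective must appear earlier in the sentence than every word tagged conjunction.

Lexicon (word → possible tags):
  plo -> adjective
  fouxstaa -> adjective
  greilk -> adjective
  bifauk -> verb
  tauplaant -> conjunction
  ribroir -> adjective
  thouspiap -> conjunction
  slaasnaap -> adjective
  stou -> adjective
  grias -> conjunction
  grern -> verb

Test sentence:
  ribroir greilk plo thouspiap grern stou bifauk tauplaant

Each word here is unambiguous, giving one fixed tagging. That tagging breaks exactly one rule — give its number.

3

Fixed tagging: adjective adjective adjective conjunction verb adjective verb conjunction.
Applying the rules: R1 ✓, R2 ✓, R3 ✗.
Only rule 3 fails.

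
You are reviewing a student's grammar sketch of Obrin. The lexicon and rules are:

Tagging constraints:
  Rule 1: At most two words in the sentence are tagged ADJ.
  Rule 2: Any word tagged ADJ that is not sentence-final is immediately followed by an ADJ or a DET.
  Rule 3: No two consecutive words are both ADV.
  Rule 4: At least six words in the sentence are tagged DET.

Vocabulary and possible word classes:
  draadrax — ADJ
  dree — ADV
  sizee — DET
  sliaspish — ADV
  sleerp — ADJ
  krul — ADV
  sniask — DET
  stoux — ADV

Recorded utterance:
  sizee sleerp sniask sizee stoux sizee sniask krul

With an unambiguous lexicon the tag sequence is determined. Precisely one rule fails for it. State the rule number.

4

Fixed tagging: DET ADJ DET DET ADV DET DET ADV.
Rule check: R1 pass, R2 pass, R3 pass, R4 fail.
Only rule 4 fails.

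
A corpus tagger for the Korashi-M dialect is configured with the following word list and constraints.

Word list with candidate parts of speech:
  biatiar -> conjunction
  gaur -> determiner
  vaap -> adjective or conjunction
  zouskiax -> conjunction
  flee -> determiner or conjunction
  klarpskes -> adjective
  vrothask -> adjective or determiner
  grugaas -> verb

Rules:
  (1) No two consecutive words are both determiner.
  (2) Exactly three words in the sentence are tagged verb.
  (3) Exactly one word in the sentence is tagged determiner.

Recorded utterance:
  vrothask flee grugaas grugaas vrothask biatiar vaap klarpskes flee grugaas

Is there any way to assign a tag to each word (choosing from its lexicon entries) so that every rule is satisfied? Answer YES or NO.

Candidates per position — 1:vrothask {adjective,determiner}; 2:flee {determiner,conjunction}; 3:grugaas {verb}; 4:grugaas {verb}; 5:vrothask {adjective,determiner}; 6:biatiar {conjunction}; 7:vaap {adjective,conjunction}; 8:klarpskes {adjective}; 9:flee {determiner,conjunction}; 10:grugaas {verb}.
One satisfying assignment: adjective conjunction verb verb determiner conjunction adjective adjective conjunction verb.
Verifying each rule — rule 1 satisfied; rule 2 satisfied; rule 3 satisfied.

YES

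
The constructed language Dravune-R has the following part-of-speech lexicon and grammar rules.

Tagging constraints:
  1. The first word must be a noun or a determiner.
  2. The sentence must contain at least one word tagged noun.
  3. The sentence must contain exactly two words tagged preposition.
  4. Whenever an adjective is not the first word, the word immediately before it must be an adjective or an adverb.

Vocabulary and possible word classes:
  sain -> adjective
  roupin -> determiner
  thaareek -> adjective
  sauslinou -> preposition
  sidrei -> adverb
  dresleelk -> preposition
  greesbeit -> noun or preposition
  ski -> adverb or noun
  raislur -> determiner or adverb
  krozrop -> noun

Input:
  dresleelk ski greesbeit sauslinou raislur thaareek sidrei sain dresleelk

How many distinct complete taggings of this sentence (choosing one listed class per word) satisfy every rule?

0

Candidates per position — 1:dresleelk {preposition}; 2:ski {adverb,noun}; 3:greesbeit {noun,preposition}; 4:sauslinou {preposition}; 5:raislur {determiner,adverb}; 6:thaareek {adjective}; 7:sidrei {adverb}; 8:sain {adjective}; 9:dresleelk {preposition}.
There are 8 candidate sequences in total.
Rule 1 cannot be satisfied by any choice of tags from the lexicon.
So there is no consistent tagging.
Count = 0.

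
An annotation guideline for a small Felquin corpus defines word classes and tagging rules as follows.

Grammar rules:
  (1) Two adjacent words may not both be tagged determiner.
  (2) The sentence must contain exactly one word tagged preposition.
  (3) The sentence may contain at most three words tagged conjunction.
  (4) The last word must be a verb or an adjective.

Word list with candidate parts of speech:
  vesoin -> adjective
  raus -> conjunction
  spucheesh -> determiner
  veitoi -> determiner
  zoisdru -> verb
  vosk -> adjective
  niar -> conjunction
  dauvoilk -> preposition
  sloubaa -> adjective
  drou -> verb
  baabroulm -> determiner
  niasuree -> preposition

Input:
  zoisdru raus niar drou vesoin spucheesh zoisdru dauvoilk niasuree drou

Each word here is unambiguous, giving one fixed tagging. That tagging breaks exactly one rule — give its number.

2

Fixed tagging: verb conjunction conjunction verb adjective determiner verb preposition preposition verb.
Rule check: R1 pass, R2 fail, R3 pass, R4 pass.
Only rule 2 fails.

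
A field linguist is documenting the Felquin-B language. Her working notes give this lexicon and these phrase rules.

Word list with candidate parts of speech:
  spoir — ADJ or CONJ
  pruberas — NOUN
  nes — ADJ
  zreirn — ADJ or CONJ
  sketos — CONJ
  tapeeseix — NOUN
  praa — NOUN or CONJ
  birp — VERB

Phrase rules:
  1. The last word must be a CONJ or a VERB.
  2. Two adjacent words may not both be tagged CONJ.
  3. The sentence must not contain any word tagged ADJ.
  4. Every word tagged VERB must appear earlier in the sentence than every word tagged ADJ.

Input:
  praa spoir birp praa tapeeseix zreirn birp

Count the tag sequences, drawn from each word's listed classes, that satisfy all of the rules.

Candidates per position — 1:praa {NOUN,CONJ}; 2:spoir {ADJ,CONJ}; 3:birp {VERB}; 4:praa {NOUN,CONJ}; 5:tapeeseix {NOUN}; 6:zreirn {ADJ,CONJ}; 7:birp {VERB}.
There are 16 candidate sequences in total.
The sequences that satisfy every rule: NOUN CONJ VERB NOUN NOUN CONJ VERB; NOUN CONJ VERB CONJ NOUN CONJ VERB.
Count = 2.

2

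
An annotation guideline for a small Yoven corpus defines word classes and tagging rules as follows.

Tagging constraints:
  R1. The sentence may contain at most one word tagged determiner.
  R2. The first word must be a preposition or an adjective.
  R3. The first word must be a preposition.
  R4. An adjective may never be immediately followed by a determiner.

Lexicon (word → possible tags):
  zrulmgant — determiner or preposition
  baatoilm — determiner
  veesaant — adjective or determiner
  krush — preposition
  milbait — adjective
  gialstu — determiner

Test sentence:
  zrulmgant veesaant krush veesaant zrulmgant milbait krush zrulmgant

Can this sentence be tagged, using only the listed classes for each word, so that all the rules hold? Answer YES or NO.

YES

Candidates per position — 1:zrulmgant {determiner,preposition}; 2:veesaant {adjective,determiner}; 3:krush {preposition}; 4:veesaant {adjective,determiner}; 5:zrulmgant {determiner,preposition}; 6:milbait {adjective}; 7:krush {preposition}; 8:zrulmgant {determiner,preposition}.
One satisfying assignment: preposition adjective preposition adjective preposition adjective preposition preposition.
Check: rule 1 ✓; rule 2 ✓; rule 3 ✓; rule 4 ✓.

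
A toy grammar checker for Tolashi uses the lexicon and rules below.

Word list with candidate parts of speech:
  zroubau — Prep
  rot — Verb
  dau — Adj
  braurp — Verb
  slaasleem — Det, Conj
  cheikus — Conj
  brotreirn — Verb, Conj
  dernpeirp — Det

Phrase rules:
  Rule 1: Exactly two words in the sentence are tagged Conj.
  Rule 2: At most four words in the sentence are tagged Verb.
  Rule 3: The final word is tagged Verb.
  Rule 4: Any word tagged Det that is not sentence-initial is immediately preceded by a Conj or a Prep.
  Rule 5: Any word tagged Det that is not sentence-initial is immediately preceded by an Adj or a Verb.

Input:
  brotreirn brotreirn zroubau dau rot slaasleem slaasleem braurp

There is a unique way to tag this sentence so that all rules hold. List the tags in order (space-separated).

Verb Verb Prep Adj Verb Conj Conj Verb

Candidates per position — 1:brotreirn {Verb,Conj}; 2:brotreirn {Verb,Conj}; 3:zroubau {Prep}; 4:dau {Adj}; 5:rot {Verb}; 6:slaasleem {Det,Conj}; 7:slaasleem {Det,Conj}; 8:braurp {Verb}.
At position 6, choosing Det makes rule 4 impossible to satisfy; hence Conj.
At position 7, choosing Det makes rule 5 impossible to satisfy; hence Conj.
At position 1, choosing Conj makes rule 1 impossible to satisfy; hence Verb.
At position 2, choosing Conj makes rule 1 impossible to satisfy; hence Verb.
That leaves exactly one tagging: Verb Verb Prep Adj Verb Conj Conj Verb.
Checking: rule 1 ok; rule 2 ok; rule 3 ok; rule 4 ok; rule 5 ok.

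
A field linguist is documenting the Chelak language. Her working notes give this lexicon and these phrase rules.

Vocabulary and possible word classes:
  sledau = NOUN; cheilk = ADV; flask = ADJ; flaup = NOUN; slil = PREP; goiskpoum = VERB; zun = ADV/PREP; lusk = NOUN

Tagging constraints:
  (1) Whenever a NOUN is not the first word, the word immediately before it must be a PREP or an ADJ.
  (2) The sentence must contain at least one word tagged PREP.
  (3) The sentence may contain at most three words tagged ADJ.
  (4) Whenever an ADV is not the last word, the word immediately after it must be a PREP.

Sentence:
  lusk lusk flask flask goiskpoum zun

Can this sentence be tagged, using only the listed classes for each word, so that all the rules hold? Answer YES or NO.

Candidates per position — 1:lusk {NOUN}; 2:lusk {NOUN}; 3:flask {ADJ}; 4:flask {ADJ}; 5:goiskpoum {VERB}; 6:zun {ADV,PREP}.
Rule 1 cannot be satisfied by any choice of tags from the lexicon.
So there is no consistent tagging.

NO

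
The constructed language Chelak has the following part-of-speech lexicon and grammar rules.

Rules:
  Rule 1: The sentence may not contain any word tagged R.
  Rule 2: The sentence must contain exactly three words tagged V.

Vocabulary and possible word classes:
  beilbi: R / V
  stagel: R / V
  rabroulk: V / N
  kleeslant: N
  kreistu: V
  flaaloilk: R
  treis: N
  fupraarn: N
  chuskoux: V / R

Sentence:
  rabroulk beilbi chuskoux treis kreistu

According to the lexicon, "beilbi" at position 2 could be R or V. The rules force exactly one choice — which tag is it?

Candidates per position — 1:rabroulk {V,N}; 2:beilbi {R,V}; 3:chuskoux {V,R}; 4:treis {N}; 5:kreistu {V}.
At position 2, choosing R makes rule 1 impossible to satisfy; hence V.
At position 3, choosing R makes rule 1 impossible to satisfy; hence V.
At position 1, choosing V makes rule 2 impossible to satisfy; hence N.
The unique satisfying tagging is: N V V N V.
Verifying each rule — rule 1 ok; rule 2 ok.

V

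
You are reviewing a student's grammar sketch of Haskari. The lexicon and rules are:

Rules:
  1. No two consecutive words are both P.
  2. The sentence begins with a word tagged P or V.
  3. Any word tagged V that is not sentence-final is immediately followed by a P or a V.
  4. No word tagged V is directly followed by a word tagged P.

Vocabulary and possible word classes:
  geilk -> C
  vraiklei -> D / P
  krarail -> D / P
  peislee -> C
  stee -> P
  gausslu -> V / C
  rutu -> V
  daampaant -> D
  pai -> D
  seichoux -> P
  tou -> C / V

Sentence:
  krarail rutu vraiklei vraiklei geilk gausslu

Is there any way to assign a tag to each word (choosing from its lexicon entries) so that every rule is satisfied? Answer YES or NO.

NO

Candidates per position — 1:krarail {D,P}; 2:rutu {V}; 3:vraiklei {D,P}; 4:vraiklei {D,P}; 5:geilk {C}; 6:gausslu {V,C}.
Every candidate sequence violates at least one rule; no consistent tagging exists.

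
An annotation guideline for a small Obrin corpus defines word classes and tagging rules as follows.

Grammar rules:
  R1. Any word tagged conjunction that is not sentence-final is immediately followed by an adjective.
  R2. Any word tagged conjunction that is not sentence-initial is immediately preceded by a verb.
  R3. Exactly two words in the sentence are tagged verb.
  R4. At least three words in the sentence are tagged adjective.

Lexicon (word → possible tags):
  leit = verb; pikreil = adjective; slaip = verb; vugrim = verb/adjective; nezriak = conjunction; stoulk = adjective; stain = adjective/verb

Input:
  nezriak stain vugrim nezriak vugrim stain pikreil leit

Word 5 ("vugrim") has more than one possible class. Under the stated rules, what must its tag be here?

adjective

Candidates per position — 1:nezriak {conjunction}; 2:stain {adjective,verb}; 3:vugrim {verb,adjective}; 4:nezriak {conjunction}; 5:vugrim {verb,adjective}; 6:stain {adjective,verb}; 7:pikreil {adjective}; 8:leit {verb}.
If word 2 were verb, no tagging could satisfy rule 1; so word 2 is adjective.
If word 3 were adjective, no tagging could satisfy rule 2; so word 3 is verb.
If word 5 were verb, no tagging could satisfy rule 1; so word 5 is adjective.
If word 6 were verb, no tagging could satisfy rule 3; so word 6 is adjective.
The unique satisfying tagging is: conjunction adjective verb conjunction adjective adjective adjective verb.
Verifying each rule — rule 1 satisfied; rule 2 satisfied; rule 3 satisfied; rule 4 satisfied.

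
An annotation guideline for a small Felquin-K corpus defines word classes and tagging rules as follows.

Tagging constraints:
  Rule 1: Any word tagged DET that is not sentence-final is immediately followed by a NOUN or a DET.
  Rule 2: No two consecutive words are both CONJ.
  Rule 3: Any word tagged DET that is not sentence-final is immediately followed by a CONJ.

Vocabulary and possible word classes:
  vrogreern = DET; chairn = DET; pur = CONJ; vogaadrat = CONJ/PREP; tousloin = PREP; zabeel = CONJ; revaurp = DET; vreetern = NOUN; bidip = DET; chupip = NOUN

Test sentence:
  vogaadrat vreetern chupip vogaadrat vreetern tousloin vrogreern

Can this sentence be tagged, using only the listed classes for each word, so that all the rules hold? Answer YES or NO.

YES

Candidates per position — 1:vogaadrat {CONJ,PREP}; 2:vreetern {NOUN}; 3:chupip {NOUN}; 4:vogaadrat {CONJ,PREP}; 5:vreetern {NOUN}; 6:tousloin {PREP}; 7:vrogreern {DET}.
One satisfying assignment: PREP NOUN NOUN PREP NOUN PREP DET.
Check: rule 1 satisfied; rule 2 satisfied; rule 3 satisfied.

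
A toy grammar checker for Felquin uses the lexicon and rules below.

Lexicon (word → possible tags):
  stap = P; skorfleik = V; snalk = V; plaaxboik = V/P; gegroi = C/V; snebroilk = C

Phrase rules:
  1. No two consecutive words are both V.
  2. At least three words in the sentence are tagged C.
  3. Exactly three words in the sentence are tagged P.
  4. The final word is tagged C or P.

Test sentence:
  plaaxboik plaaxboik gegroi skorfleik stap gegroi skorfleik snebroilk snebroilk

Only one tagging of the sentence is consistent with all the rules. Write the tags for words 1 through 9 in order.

Candidates per position — 1:plaaxboik {V,P}; 2:plaaxboik {V,P}; 3:gegroi {C,V}; 4:skorfleik {V}; 5:stap {P}; 6:gegroi {C,V}; 7:skorfleik {V}; 8:snebroilk {C}; 9:snebroilk {C}.
At position 1, choosing V makes rule 3 impossible to satisfy; hence P.
At position 2, choosing V makes rule 3 impossible to satisfy; hence P.
At position 3, choosing V makes rule 1 impossible to satisfy; hence C.
At position 6, choosing V makes rule 1 impossible to satisfy; hence C.
So the tagging must be: P P C V P C V C C.
Checking: rule 1 ok; rule 2 ok; rule 3 ok; rule 4 ok.

P P C V P C V C C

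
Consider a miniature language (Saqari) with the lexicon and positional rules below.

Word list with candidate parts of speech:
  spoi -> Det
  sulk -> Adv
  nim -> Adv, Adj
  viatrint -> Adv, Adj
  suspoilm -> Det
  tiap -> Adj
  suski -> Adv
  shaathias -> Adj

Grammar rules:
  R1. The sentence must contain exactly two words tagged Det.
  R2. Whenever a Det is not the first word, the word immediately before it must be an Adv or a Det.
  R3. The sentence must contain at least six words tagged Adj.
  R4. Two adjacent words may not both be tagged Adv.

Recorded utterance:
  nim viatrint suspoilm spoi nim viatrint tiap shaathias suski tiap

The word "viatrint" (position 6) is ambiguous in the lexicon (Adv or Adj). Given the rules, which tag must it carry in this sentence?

Candidates per position — 1:nim {Adv,Adj}; 2:viatrint {Adv,Adj}; 3:suspoilm {Det}; 4:spoi {Det}; 5:nim {Adv,Adj}; 6:viatrint {Adv,Adj}; 7:tiap {Adj}; 8:shaathias {Adj}; 9:suski {Adv}; 10:tiap {Adj}.
Position 2: tagging it Adj would leave rule 2 unsatisfiable, so it must be Adv.
Position 5: tagging it Adv would leave rule 3 unsatisfiable, so it must be Adj.
Position 6: tagging it Adv would leave rule 3 unsatisfiable, so it must be Adj.
Position 1: tagging it Adv would leave rule 3 unsatisfiable, so it must be Adj.
The only consistent sequence is: Adj Adv Det Det Adj Adj Adj Adj Adv Adj.
Checking: rule 1 ok; rule 2 ok; rule 3 ok; rule 4 ok.

Adj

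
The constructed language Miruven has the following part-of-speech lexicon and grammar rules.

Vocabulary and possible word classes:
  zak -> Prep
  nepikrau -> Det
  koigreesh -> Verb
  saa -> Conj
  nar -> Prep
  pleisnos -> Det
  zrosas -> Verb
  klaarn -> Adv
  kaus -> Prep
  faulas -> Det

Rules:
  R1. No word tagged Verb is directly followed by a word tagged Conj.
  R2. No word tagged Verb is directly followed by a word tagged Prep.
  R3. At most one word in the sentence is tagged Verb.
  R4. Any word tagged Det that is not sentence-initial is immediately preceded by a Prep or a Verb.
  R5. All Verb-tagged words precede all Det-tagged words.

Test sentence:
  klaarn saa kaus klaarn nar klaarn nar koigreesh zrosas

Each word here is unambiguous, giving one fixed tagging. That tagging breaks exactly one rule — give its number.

Fixed tagging: Adv Conj Prep Adv Prep Adv Prep Verb Verb.
Applying the rules: R1 ✓, R2 ✓, R3 ✗, R4 ✓, R5 ✓.
Only rule 3 fails.

3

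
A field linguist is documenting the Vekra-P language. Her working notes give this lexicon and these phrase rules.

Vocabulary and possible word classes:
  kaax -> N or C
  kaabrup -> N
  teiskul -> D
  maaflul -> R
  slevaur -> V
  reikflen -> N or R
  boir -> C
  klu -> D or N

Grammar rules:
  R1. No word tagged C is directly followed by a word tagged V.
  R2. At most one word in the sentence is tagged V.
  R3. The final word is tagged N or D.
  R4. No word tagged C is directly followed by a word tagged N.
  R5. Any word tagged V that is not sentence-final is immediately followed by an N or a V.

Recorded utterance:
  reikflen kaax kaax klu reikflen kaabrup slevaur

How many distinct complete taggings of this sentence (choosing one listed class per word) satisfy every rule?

0

Candidates per position — 1:reikflen {N,R}; 2:kaax {N,C}; 3:kaax {N,C}; 4:klu {D,N}; 5:reikflen {N,R}; 6:kaabrup {N}; 7:slevaur {V}.
There are 32 candidate sequences in total.
Rule 3 cannot be satisfied by any choice of tags from the lexicon.
So there is no consistent tagging.
Count = 0.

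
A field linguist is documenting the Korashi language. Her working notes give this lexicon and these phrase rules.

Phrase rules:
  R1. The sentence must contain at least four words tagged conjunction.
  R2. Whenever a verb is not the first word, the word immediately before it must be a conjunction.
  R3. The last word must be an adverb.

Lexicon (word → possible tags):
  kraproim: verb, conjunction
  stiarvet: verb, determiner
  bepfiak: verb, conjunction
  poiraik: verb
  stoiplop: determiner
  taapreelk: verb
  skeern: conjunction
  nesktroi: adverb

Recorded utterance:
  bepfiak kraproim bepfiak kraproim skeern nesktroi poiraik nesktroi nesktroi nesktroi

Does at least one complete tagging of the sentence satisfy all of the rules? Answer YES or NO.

Candidates per position — 1:bepfiak {verb,conjunction}; 2:kraproim {verb,conjunction}; 3:bepfiak {verb,conjunction}; 4:kraproim {verb,conjunction}; 5:skeern {conjunction}; 6:nesktroi {adverb}; 7:poiraik {verb}; 8:nesktroi {adverb}; 9:nesktroi {adverb}; 10:nesktroi {adverb}.
Rule 2 cannot be satisfied by any choice of tags from the lexicon.
So there is no consistent tagging.

NO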